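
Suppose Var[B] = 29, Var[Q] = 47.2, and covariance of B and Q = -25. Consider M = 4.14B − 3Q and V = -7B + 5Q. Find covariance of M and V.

By bilinearity, covariance of M and V = ac·Var[B] + bd·Var[Q] + (ad+bc)·covariance of B and Q, with a=4.14, b=-3, c=-7, d=5.
ac·Var[B] = 4.14·(-7)·29 = -840.42
bd·Var[Q] = (-3)·5·47.2 = -708
(ad+bc)·covariance of B and Q = (41.7)·(-25) = -1042.5
covariance of M and V = -840.42 + (-708) + (-1042.5) = -2590.92.

covariance of M and V = -2590.92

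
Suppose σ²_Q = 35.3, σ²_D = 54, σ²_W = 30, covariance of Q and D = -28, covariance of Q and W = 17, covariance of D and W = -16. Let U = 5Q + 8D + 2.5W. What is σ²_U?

σ²_U = a²·σ²_Q + b²·σ²_D + c²·σ²_W + 2ab·covariance of Q and D + 2ac·covariance of Q and W + 2bc·covariance of D and W, with a = 5, b = 8, c = 2.5.
= 882.5 + 3456 + 187.5 + (-2240) + 425 + (-640)
= 2071.

σ²_U = 2071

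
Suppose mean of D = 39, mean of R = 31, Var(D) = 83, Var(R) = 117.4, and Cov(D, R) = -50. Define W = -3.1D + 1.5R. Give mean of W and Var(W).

mean of W = -74.4, Var(W) = 1526.78

mean of W = (-3.1)·mean of D + 1.5·mean of R = (-3.1)·39 + 1.5·31 = -74.4.
Var(W) = a²·Var(D) + b²·Var(R) + 2ab·Cov(D, R) with a = -3.1, b = 1.5.
= (-3.1)²·83 + 1.5²·117.4 + 2·(-3.1)·1.5·(-50)
= 797.63 + 264.15 + 465 = 1526.78.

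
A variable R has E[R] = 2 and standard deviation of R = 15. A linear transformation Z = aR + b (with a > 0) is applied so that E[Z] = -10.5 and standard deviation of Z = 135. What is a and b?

standard deviation of Z = a·standard deviation of R (a > 0), so a = 135/15 = 9.
E[Z] = a·E[R] + b, so b = -10.5 − 9·2 = -28.5.

a = 9, b = -28.5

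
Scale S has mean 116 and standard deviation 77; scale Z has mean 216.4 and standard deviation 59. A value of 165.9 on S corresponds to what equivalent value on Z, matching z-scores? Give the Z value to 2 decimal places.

Z = 254.64

z = (165.9 − 116)/77 ≈ 0.6481.
Z = 216.4 + z·59 = 216.4 + (165.9 − 116)·59/77 ≈ 254.64.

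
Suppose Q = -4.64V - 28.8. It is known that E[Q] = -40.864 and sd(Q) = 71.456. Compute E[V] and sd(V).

E[V] = 2.6, sd(V) = 15.4

From Q = -4.64V - 28.8: E[Q] = a·E[V] + b, so E[V] = (E[Q] − b)/a = (-40.864 − (-28.8))/(-4.64) = 2.6.
sd(Q) = |a|·sd(V), so sd(V) = 71.456/|-4.64| = 15.4.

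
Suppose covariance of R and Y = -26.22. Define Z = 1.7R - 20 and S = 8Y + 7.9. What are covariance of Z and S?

covariance of Z and S = a·c·covariance of R and Y = 1.7·8·(-26.22) = -356.592. Additive constants drop out.

covariance of Z and S = -356.592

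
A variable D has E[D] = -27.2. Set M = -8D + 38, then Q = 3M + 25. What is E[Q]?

E[Q] = 791.8

E[M] = (-8)·(-27.2) + 38 = 255.6.
E[Q] = 3·255.6 + 25 = 791.8.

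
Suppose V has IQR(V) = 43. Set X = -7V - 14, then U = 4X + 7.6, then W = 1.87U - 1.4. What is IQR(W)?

IQR(W) = 2251.48

IQR(X) = |-7|·43 = 301.
IQR(U) = |4|·301 = 1204.
IQR(W) = |1.87|·1204 = 2251.48.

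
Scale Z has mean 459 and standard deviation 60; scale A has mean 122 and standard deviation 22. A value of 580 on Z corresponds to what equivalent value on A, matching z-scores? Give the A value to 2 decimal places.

z = (580 − 459)/60 ≈ 2.0167.
A = 122 + z·22 = 122 + (580 − 459)·22/60 ≈ 166.37.

A = 166.37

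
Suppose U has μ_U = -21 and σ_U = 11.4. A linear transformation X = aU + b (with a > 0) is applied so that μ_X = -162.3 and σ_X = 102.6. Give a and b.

σ_X = a·σ_U (a > 0), so a = 102.6/11.4 = 9.
μ_X = a·μ_U + b, so b = -162.3 − 9·(-21) = 26.7.

a = 9, b = 26.7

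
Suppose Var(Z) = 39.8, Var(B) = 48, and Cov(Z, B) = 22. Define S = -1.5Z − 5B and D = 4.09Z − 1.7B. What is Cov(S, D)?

By bilinearity, Cov(S, D) = ac·Var(Z) + bd·Var(B) + (ad+bc)·Cov(Z, B), with a=-1.5, b=-5, c=4.09, d=-1.7.
ac·Var(Z) = (-1.5)·4.09·39.8 = -244.173
bd·Var(B) = (-5)·(-1.7)·48 = 408
(ad+bc)·Cov(Z, B) = (-17.9)·22 = -393.8
Cov(S, D) = -244.173 + 408 + (-393.8) = -229.973.

Cov(S, D) = -229.973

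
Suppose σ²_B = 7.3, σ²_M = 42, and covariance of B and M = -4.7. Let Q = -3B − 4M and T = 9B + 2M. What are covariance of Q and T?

By bilinearity, covariance of Q and T = ac·σ²_B + bd·σ²_M + (ad+bc)·covariance of B and M, with a=-3, b=-4, c=9, d=2.
ac·σ²_B = (-3)·9·7.3 = -197.1
bd·σ²_M = (-4)·2·42 = -336
(ad+bc)·covariance of B and M = (-42)·(-4.7) = 197.4
covariance of Q and T = -197.1 + (-336) + 197.4 = -335.7.

covariance of Q and T = -335.7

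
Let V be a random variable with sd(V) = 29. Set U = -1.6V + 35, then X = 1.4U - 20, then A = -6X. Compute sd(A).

sd(A) = 389.76

sd(U) = |-1.6|·29 = 46.4.
sd(X) = |1.4|·46.4 = 64.96.
sd(A) = |-6|·64.96 = 389.76.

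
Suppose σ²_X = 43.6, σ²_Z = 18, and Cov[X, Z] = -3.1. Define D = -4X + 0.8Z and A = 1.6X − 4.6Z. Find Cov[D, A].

By bilinearity, Cov[D, A] = ac·σ²_X + bd·σ²_Z + (ad+bc)·Cov[X, Z], with a=-4, b=0.8, c=1.6, d=-4.6.
ac·σ²_X = (-4)·1.6·43.6 = -279.04
bd·σ²_Z = 0.8·(-4.6)·18 = -66.24
(ad+bc)·Cov[X, Z] = (19.68)·(-3.1) = -61.008
Cov[D, A] = -279.04 + (-66.24) + (-61.008) = -406.288.

Cov[D, A] = -406.288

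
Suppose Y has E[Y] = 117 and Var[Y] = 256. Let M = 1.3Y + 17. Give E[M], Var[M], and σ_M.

E[M] = 169.1, Var[M] = 432.64, σ_M = 20.8

M = 1.3Y + 17 is linear with a = 1.3, b = 17.
E[M] = a·E[Y] + b = 1.3·117 + 17 = 169.1.
Var[M] = a²·Var[Y] = 1.3²·256 = 432.64 (the additive constant 17 does not affect variance).
σ_Y = √256 = 16.
σ_M = |a|·σ_Y = |1.3|·16 = 20.8.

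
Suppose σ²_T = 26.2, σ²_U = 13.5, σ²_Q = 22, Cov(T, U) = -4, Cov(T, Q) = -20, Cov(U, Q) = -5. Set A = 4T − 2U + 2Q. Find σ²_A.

σ²_A = 345.2

σ²_A = a²·σ²_T + b²·σ²_U + c²·σ²_Q + 2ab·Cov(T, U) + 2ac·Cov(T, Q) + 2bc·Cov(U, Q), with a = 4, b = -2, c = 2.
= 419.2 + 54 + 88 + 64 + (-320) + 40
= 345.2.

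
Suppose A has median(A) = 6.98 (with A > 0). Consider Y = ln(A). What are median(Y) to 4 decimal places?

ln(A) is monotone on this domain, so median(Y) = ln(6.98) ≈ 1.943.

median(Y) = 1.943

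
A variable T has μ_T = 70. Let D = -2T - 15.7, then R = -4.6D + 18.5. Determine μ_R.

μ_D = (-2)·70 + (-15.7) = -155.7.
μ_R = (-4.6)·(-155.7) + 18.5 = 734.72.

μ_R = 734.72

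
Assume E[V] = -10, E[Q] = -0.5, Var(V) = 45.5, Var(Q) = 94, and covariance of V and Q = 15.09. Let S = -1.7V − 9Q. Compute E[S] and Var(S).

E[S] = 21.5, Var(S) = 8207.249

E[S] = (-1.7)·E[V] + (-9)·E[Q] = (-1.7)·(-10) + (-9)·(-0.5) = 21.5.
Var(S) = a²·Var(V) + b²·Var(Q) + 2ab·covariance of V and Q with a = -1.7, b = -9.
= (-1.7)²·45.5 + (-9)²·94 + 2·(-1.7)·(-9)·15.09
= 131.495 + 7614 + 461.754 = 8207.249.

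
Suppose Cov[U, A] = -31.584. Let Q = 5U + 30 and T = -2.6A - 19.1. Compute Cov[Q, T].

Cov[Q, T] = 410.592

Cov[Q, T] = a·c·Cov[U, A] = 5·(-2.6)·(-31.584) = 410.592. Additive constants drop out.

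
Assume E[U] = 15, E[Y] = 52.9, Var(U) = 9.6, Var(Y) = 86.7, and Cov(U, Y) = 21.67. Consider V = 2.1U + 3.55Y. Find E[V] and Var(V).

E[V] = 2.1·E[U] + 3.55·E[Y] = 2.1·15 + 3.55·52.9 = 219.295.
Var(V) = a²·Var(U) + b²·Var(Y) + 2ab·Cov(U, Y) with a = 2.1, b = 3.55.
= 2.1²·9.6 + 3.55²·86.7 + 2·2.1·3.55·21.67
= 42.336 + 1092.63675 + 323.0997 = 1458.07245.

E[V] = 219.295, Var(V) = 1458.07245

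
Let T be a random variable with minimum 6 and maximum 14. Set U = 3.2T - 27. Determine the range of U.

Range of T = 14 − 6 = 8.
Range(U) = |a|·Range(T) = |3.2|·8 = 25.6.

Range(U) = 25.6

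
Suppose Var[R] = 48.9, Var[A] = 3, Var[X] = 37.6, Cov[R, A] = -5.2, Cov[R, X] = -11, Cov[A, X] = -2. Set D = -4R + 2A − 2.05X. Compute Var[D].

Var[D] = a²·Var[R] + b²·Var[A] + c²·Var[X] + 2ab·Cov[R, A] + 2ac·Cov[R, X] + 2bc·Cov[A, X], with a = -4, b = 2, c = -2.05.
= 782.4 + 12 + 158.014 + 83.2 + (-180.4) + 16.4
= 871.614.

Var[D] = 871.614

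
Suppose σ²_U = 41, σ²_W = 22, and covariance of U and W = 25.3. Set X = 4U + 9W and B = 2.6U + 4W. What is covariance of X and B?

covariance of X and B = 2215.22

By bilinearity, covariance of X and B = ac·σ²_U + bd·σ²_W + (ad+bc)·covariance of U and W, with a=4, b=9, c=2.6, d=4.
ac·σ²_U = 4·2.6·41 = 426.4
bd·σ²_W = 9·4·22 = 792
(ad+bc)·covariance of U and W = (39.4)·25.3 = 996.82
covariance of X and B = 426.4 + 792 + 996.82 = 2215.22.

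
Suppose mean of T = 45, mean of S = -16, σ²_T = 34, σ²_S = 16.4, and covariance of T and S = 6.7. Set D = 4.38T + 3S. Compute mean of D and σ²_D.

mean of D = 4.38·mean of T + 3·mean of S = 4.38·45 + 3·(-16) = 149.1.
σ²_D = a²·σ²_T + b²·σ²_S + 2ab·covariance of T and S with a = 4.38, b = 3.
= 4.38²·34 + 3²·16.4 + 2·4.38·3·6.7
= 652.2696 + 147.6 + 176.076 = 975.9456.

mean of D = 149.1, σ²_D = 975.9456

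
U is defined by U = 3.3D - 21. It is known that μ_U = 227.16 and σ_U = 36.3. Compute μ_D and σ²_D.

μ_D = 75.2, σ²_D = 121

From U = 3.3D - 21: μ_U = a·μ_D + b, so μ_D = (μ_U − b)/a = (227.16 − (-21))/3.3 = 75.2.
σ²_U = 36.3² = 1317.69.
σ²_U = a²·σ²_D, so σ²_D = 1317.69/3.3² = 121.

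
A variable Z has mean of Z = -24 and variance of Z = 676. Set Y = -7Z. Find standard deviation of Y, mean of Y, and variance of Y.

Y = -7Z is linear with a = -7, b = 0.
standard deviation of Z = √676 = 26.
standard deviation of Y = |a|·standard deviation of Z = |-7|·26 = 182.
mean of Y = a·mean of Z + b = (-7)·(-24) = 168.
variance of Y = a²·variance of Z = (-7)²·676 = 33124.

standard deviation of Y = 182, mean of Y = 168, variance of Y = 33124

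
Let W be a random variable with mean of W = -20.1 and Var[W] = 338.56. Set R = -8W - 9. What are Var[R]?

R = -8W - 9 is linear with a = -8, b = -9.
Var[R] = a²·Var[W] = (-8)²·338.56 = 21667.84 (the additive constant -9 does not affect variance).

Var[R] = 21667.84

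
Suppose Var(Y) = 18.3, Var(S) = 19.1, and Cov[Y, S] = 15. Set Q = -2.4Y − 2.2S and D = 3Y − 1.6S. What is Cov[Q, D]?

Cov[Q, D] = -105.928

By bilinearity, Cov[Q, D] = ac·Var(Y) + bd·Var(S) + (ad+bc)·Cov[Y, S], with a=-2.4, b=-2.2, c=3, d=-1.6.
ac·Var(Y) = (-2.4)·3·18.3 = -131.76
bd·Var(S) = (-2.2)·(-1.6)·19.1 = 67.232
(ad+bc)·Cov[Y, S] = (-2.76)·15 = -41.4
Cov[Q, D] = -131.76 + 67.232 + (-41.4) = -105.928.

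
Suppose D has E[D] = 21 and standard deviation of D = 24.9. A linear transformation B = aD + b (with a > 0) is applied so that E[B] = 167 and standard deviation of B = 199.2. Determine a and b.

a = 8, b = -1

standard deviation of B = a·standard deviation of D (a > 0), so a = 199.2/24.9 = 8.
E[B] = a·E[D] + b, so b = 167 − 8·21 = -1.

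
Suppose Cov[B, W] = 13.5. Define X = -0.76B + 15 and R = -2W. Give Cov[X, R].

Cov[X, R] = a·c·Cov[B, W] = (-0.76)·(-2)·13.5 = 20.52. Additive constants drop out.

Cov[X, R] = 20.52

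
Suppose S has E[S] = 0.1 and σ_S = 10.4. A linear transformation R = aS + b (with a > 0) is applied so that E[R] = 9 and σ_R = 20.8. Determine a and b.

σ_R = a·σ_S (a > 0), so a = 20.8/10.4 = 2.
E[R] = a·E[S] + b, so b = 9 − 2·0.1 = 8.8.

a = 2, b = 8.8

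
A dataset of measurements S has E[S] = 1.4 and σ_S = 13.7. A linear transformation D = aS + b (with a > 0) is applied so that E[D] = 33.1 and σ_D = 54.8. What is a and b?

a = 4, b = 27.5

σ_D = a·σ_S (a > 0), so a = 54.8/13.7 = 4.
E[D] = a·E[S] + b, so b = 33.1 − 4·1.4 = 27.5.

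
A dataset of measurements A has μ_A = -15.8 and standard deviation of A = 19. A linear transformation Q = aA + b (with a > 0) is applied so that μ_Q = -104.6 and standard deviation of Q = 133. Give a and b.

standard deviation of Q = a·standard deviation of A (a > 0), so a = 133/19 = 7.
μ_Q = a·μ_A + b, so b = -104.6 − 7·(-15.8) = 6.

a = 7, b = 6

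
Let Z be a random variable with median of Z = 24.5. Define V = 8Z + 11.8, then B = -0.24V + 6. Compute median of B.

median of V = 8·24.5 + 11.8 = 207.8.
median of B = (-0.24)·207.8 + 6 = -43.872.

median of B = -43.872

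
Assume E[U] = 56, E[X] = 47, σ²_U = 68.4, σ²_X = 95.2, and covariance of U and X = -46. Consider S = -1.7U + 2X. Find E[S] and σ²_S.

E[S] = (-1.7)·E[U] + 2·E[X] = (-1.7)·56 + 2·47 = -1.2.
σ²_S = a²·σ²_U + b²·σ²_X + 2ab·covariance of U and X with a = -1.7, b = 2.
= (-1.7)²·68.4 + 2²·95.2 + 2·(-1.7)·2·(-46)
= 197.676 + 380.8 + 312.8 = 891.276.

E[S] = -1.2, σ²_S = 891.276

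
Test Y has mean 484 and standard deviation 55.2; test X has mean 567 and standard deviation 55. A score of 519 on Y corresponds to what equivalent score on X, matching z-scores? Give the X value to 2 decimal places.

X = 601.87

z = (519 − 484)/55.2 ≈ 0.6341.
X = 567 + z·55 = 567 + (519 − 484)·55/55.2 ≈ 601.87.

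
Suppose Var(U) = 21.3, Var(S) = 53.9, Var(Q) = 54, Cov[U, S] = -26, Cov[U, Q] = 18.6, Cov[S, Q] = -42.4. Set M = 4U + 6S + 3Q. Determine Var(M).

Var(M) = a²·Var(U) + b²·Var(S) + c²·Var(Q) + 2ab·Cov[U, S] + 2ac·Cov[U, Q] + 2bc·Cov[S, Q], with a = 4, b = 6, c = 3.
= 340.8 + 1940.4 + 486 + (-1248) + 446.4 + (-1526.4)
= 439.2.

Var(M) = 439.2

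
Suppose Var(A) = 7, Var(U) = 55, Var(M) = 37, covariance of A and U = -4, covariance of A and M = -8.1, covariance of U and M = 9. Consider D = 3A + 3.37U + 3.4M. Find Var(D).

Var(D) = a²·Var(A) + b²·Var(U) + c²·Var(M) + 2ab·covariance of A and U + 2ac·covariance of A and M + 2bc·covariance of U and M, with a = 3, b = 3.37, c = 3.4.
= 63 + 624.6295 + 427.72 + (-80.88) + (-165.24) + 206.244
= 1075.4735.

Var(D) = 1075.4735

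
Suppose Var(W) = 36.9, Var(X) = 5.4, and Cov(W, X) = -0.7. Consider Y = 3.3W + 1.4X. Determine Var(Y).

Var(Y) = 405.957

Var(Y) = a²·Var(W) + b²·Var(X) + 2ab·Cov(W, X) with a = 3.3, b = 1.4.
= 3.3²·36.9 + 1.4²·5.4 + 2·3.3·1.4·(-0.7)
= 401.841 + 10.584 + (-6.468) = 405.957.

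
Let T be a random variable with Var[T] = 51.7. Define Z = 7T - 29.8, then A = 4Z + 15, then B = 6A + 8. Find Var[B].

Var[B] = 1459180.8

Var[Z] = 7²·51.7 = 2533.3.
Var[A] = 4²·2533.3 = 40532.8.
Var[B] = 6²·40532.8 = 1459180.8.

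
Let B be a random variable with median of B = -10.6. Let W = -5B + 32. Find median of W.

median of W = 85

A linear map preserves order up to sign, so median of W = a·median of B + b = (-5)·(-10.6) + 32 = 85.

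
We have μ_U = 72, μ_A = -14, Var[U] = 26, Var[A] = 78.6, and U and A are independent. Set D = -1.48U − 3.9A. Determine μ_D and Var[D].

μ_D = (-1.48)·μ_U + (-3.9)·μ_A = (-1.48)·72 + (-3.9)·(-14) = -51.96.
Var[D] = a²·Var[U] + b²·Var[A] + 2ab·covariance of U and A with a = -1.48, b = -3.9.
Independence gives covariance of U and A = 0.
= (-1.48)²·26 + (-3.9)²·78.6 + 2·(-1.48)·(-3.9)·0
= 56.9504 + 1195.506 + 0 = 1252.4564.

μ_D = -51.96, Var[D] = 1252.4564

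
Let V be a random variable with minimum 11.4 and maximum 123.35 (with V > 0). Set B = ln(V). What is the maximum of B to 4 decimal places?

max(B) = 4.815

ln(V) is increasing on this domain, so max(B) comes from max(V) = 123.35: max(B) = ln(123.35) ≈ 4.815.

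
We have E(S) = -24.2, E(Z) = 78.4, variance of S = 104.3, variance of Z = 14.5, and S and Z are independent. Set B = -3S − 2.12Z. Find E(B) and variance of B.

E(B) = (-3)·E(S) + (-2.12)·E(Z) = (-3)·(-24.2) + (-2.12)·78.4 = -93.608.
variance of B = a²·variance of S + b²·variance of Z + 2ab·Cov(S, Z) with a = -3, b = -2.12.
Independence gives Cov(S, Z) = 0.
= (-3)²·104.3 + (-2.12)²·14.5 + 2·(-3)·(-2.12)·0
= 938.7 + 65.1688 + 0 = 1003.8688.

E(B) = -93.608, variance of B = 1003.8688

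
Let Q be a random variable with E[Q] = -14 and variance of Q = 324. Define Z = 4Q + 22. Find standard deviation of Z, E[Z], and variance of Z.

Z = 4Q + 22 is linear with a = 4, b = 22.
standard deviation of Q = √324 = 18.
standard deviation of Z = |a|·standard deviation of Q = |4|·18 = 72.
E[Z] = a·E[Q] + b = 4·(-14) + 22 = -34.
variance of Z = a²·variance of Q = 4²·324 = 5184 (the additive constant 22 does not affect variance).

standard deviation of Z = 72, E[Z] = -34, variance of Z = 5184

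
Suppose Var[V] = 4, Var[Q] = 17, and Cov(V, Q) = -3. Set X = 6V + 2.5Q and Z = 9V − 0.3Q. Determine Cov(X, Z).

Cov(X, Z) = 141.15

By bilinearity, Cov(X, Z) = ac·Var[V] + bd·Var[Q] + (ad+bc)·Cov(V, Q), with a=6, b=2.5, c=9, d=-0.3.
ac·Var[V] = 6·9·4 = 216
bd·Var[Q] = 2.5·(-0.3)·17 = -12.75
(ad+bc)·Cov(V, Q) = (20.7)·(-3) = -62.1
Cov(X, Z) = 216 + (-12.75) + (-62.1) = 141.15.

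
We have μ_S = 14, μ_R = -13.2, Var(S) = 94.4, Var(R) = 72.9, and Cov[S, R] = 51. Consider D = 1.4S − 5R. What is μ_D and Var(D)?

μ_D = 1.4·μ_S + (-5)·μ_R = 1.4·14 + (-5)·(-13.2) = 85.6.
Var(D) = a²·Var(S) + b²·Var(R) + 2ab·Cov[S, R] with a = 1.4, b = -5.
= 1.4²·94.4 + (-5)²·72.9 + 2·1.4·(-5)·51
= 185.024 + 1822.5 + (-714) = 1293.524.

μ_D = 85.6, Var(D) = 1293.524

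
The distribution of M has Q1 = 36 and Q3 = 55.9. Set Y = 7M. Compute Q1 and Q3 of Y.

a = 7 > 0: Q1(Y) = a·Q1(M)+b = 252, Q3(Y) = a·Q3(M)+b = 391.3.

Q1(Y) = 252, Q3(Y) = 391.3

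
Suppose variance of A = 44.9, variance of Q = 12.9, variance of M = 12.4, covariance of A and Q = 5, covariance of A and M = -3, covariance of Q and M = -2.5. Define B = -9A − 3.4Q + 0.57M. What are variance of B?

variance of B = a²·variance of A + b²·variance of Q + c²·variance of M + 2ab·covariance of A and Q + 2ac·covariance of A and M + 2bc·covariance of Q and M, with a = -9, b = -3.4, c = 0.57.
= 3636.9 + 149.124 + 4.02876 + 306 + 30.78 + 9.69
= 4136.52276.

variance of B = 4136.52276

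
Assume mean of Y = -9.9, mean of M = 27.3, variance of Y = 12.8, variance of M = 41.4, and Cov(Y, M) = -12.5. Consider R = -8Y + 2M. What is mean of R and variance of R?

mean of R = 133.8, variance of R = 1384.8

mean of R = (-8)·mean of Y + 2·mean of M = (-8)·(-9.9) + 2·27.3 = 133.8.
variance of R = a²·variance of Y + b²·variance of M + 2ab·Cov(Y, M) with a = -8, b = 2.
= (-8)²·12.8 + 2²·41.4 + 2·(-8)·2·(-12.5)
= 819.2 + 165.6 + 400 = 1384.8.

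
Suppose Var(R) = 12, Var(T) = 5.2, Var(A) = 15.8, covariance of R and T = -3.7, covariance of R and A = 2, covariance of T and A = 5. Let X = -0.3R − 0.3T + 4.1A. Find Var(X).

Var(X) = 249.26

Var(X) = a²·Var(R) + b²·Var(T) + c²·Var(A) + 2ab·covariance of R and T + 2ac·covariance of R and A + 2bc·covariance of T and A, with a = -0.3, b = -0.3, c = 4.1.
= 1.08 + 0.468 + 265.598 + (-0.666) + (-4.92) + (-12.3)
= 249.26.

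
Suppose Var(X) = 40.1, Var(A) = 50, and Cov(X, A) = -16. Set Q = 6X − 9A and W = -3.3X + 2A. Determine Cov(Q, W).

Cov(Q, W) = -2361.18

By bilinearity, Cov(Q, W) = ac·Var(X) + bd·Var(A) + (ad+bc)·Cov(X, A), with a=6, b=-9, c=-3.3, d=2.
ac·Var(X) = 6·(-3.3)·40.1 = -793.98
bd·Var(A) = (-9)·2·50 = -900
(ad+bc)·Cov(X, A) = (41.7)·(-16) = -667.2
Cov(Q, W) = -793.98 + (-900) + (-667.2) = -2361.18.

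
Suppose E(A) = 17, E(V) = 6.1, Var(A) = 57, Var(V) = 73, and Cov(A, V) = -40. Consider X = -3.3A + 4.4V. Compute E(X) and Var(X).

E(X) = -29.26, Var(X) = 3195.61

E(X) = (-3.3)·E(A) + 4.4·E(V) = (-3.3)·17 + 4.4·6.1 = -29.26.
Var(X) = a²·Var(A) + b²·Var(V) + 2ab·Cov(A, V) with a = -3.3, b = 4.4.
= (-3.3)²·57 + 4.4²·73 + 2·(-3.3)·4.4·(-40)
= 620.73 + 1413.28 + 1161.6 = 3195.61.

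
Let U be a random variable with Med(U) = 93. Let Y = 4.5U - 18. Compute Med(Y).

Med(Y) = 400.5

A linear map preserves order up to sign, so Med(Y) = a·Med(U) + b = 4.5·93 + (-18) = 400.5.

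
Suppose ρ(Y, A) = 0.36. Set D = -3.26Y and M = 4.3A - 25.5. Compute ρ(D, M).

Linear rescalings preserve |correlation|; the slopes -3.26 and 4.3 have opposite signs, so the correlation flips sign: ρ(D, M) = −ρ(Y, A) = -0.36.

ρ(D, M) = -0.36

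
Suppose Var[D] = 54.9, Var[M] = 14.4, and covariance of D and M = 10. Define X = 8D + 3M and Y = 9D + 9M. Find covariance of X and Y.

covariance of X and Y = 5331.6

By bilinearity, covariance of X and Y = ac·Var[D] + bd·Var[M] + (ad+bc)·covariance of D and M, with a=8, b=3, c=9, d=9.
ac·Var[D] = 8·9·54.9 = 3952.8
bd·Var[M] = 3·9·14.4 = 388.8
(ad+bc)·covariance of D and M = (99)·10 = 990
covariance of X and Y = 3952.8 + 388.8 + 990 = 5331.6.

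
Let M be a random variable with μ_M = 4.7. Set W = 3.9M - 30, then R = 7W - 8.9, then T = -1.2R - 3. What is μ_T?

μ_W = 3.9·4.7 + (-30) = -11.67.
μ_R = 7·(-11.67) + (-8.9) = -90.59.
μ_T = (-1.2)·(-90.59) + (-3) = 105.708.

μ_T = 105.708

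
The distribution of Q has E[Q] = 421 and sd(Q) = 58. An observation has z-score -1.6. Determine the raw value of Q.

Q = 328.2

Q = E[Q] + z·sd(Q) = 421 + (-1.6)·58 = 328.2.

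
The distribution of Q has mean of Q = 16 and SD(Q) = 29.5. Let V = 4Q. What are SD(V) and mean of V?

V = 4Q is linear with a = 4, b = 0.
SD(V) = |a|·SD(Q) = |4|·29.5 = 118.
mean of V = a·mean of Q + b = 4·16 = 64.

SD(V) = 118, mean of V = 64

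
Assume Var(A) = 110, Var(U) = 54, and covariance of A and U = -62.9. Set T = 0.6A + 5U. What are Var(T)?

Var(T) = a²·Var(A) + b²·Var(U) + 2ab·covariance of A and U with a = 0.6, b = 5.
= 0.6²·110 + 5²·54 + 2·0.6·5·(-62.9)
= 39.6 + 1350 + (-377.4) = 1012.2.

Var(T) = 1012.2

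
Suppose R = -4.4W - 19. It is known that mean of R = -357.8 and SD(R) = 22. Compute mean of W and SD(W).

From R = -4.4W - 19: mean of R = a·mean of W + b, so mean of W = (mean of R − b)/a = (-357.8 − (-19))/(-4.4) = 77.
SD(R) = |a|·SD(W), so SD(W) = 22/|-4.4| = 5.

mean of W = 77, SD(W) = 5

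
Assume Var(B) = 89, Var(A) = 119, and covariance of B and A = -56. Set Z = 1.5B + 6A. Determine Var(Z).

Var(Z) = 3476.25

Var(Z) = a²·Var(B) + b²·Var(A) + 2ab·covariance of B and A with a = 1.5, b = 6.
= 1.5²·89 + 6²·119 + 2·1.5·6·(-56)
= 200.25 + 4284 + (-1008) = 3476.25.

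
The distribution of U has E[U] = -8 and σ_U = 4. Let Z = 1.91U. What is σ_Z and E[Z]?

Z = 1.91U is linear with a = 1.91, b = 0.
σ_Z = |a|·σ_U = |1.91|·4 = 7.64.
E[Z] = a·E[U] + b = 1.91·(-8) = -15.28.

σ_Z = 7.64, E[Z] = -15.28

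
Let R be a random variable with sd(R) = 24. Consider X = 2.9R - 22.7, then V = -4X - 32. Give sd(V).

sd(V) = 278.4

sd(X) = |2.9|·24 = 69.6.
sd(V) = |-4|·69.6 = 278.4.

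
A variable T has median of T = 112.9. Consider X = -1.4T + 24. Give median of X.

median of X = -134.06

A linear map preserves order up to sign, so median of X = a·median of T + b = (-1.4)·112.9 + 24 = -134.06.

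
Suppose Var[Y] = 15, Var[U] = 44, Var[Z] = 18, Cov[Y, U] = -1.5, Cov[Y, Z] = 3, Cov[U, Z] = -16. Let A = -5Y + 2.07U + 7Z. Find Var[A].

Var[A] = 802.9056

Var[A] = a²·Var[Y] + b²·Var[U] + c²·Var[Z] + 2ab·Cov[Y, U] + 2ac·Cov[Y, Z] + 2bc·Cov[U, Z], with a = -5, b = 2.07, c = 7.
= 375 + 188.5356 + 882 + 31.05 + (-210) + (-463.68)
= 802.9056.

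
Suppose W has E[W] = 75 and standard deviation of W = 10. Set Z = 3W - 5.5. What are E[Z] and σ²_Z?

Z = 3W - 5.5 is linear with a = 3, b = -5.5.
E[Z] = a·E[W] + b = 3·75 + (-5.5) = 219.5.
σ²_W = 10² = 100.
σ²_Z = a²·σ²_W = 3²·100 = 900 (the additive constant -5.5 does not affect variance).

E[Z] = 219.5, σ²_Z = 900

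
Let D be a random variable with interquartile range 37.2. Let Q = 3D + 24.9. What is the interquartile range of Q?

Under Q = aD + b, IQR(Q) = |a|·IQR(D) = |3|·37.2 = 111.6 (shifts cancel; spread scales by |a|).

IQR(Q) = 111.6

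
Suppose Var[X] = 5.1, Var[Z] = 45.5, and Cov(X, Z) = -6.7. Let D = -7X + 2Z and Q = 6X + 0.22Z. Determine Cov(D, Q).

By bilinearity, Cov(D, Q) = ac·Var[X] + bd·Var[Z] + (ad+bc)·Cov(X, Z), with a=-7, b=2, c=6, d=0.22.
ac·Var[X] = (-7)·6·5.1 = -214.2
bd·Var[Z] = 2·0.22·45.5 = 20.02
(ad+bc)·Cov(X, Z) = (10.46)·(-6.7) = -70.082
Cov(D, Q) = -214.2 + 20.02 + (-70.082) = -264.262.

Cov(D, Q) = -264.262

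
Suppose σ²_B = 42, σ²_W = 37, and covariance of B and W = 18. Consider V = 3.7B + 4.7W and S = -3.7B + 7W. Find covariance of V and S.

covariance of V and S = 795.5

By bilinearity, covariance of V and S = ac·σ²_B + bd·σ²_W + (ad+bc)·covariance of B and W, with a=3.7, b=4.7, c=-3.7, d=7.
ac·σ²_B = 3.7·(-3.7)·42 = -574.98
bd·σ²_W = 4.7·7·37 = 1217.3
(ad+bc)·covariance of B and W = (8.51)·18 = 153.18
covariance of V and S = -574.98 + 1217.3 + 153.18 = 795.5.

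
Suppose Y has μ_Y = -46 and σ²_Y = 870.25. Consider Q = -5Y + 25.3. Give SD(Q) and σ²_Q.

Q = -5Y + 25.3 is linear with a = -5, b = 25.3.
SD(Y) = √870.25 = 29.5.
SD(Q) = |a|·SD(Y) = |-5|·29.5 = 147.5.
σ²_Q = a²·σ²_Y = (-5)²·870.25 = 21756.25 (the additive constant 25.3 does not affect variance).

SD(Q) = 147.5, σ²_Q = 21756.25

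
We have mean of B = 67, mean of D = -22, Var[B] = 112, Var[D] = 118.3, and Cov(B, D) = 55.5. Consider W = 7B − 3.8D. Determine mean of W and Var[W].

mean of W = 552.6, Var[W] = 4243.652

mean of W = 7·mean of B + (-3.8)·mean of D = 7·67 + (-3.8)·(-22) = 552.6.
Var[W] = a²·Var[B] + b²·Var[D] + 2ab·Cov(B, D) with a = 7, b = -3.8.
= 7²·112 + (-3.8)²·118.3 + 2·7·(-3.8)·55.5
= 5488 + 1708.252 + (-2952.6) = 4243.652.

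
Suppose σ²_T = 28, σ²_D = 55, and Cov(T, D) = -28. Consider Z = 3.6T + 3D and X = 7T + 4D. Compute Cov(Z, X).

Cov(Z, X) = 374.4

By bilinearity, Cov(Z, X) = ac·σ²_T + bd·σ²_D + (ad+bc)·Cov(T, D), with a=3.6, b=3, c=7, d=4.
ac·σ²_T = 3.6·7·28 = 705.6
bd·σ²_D = 3·4·55 = 660
(ad+bc)·Cov(T, D) = (35.4)·(-28) = -991.2
Cov(Z, X) = 705.6 + 660 + (-991.2) = 374.4.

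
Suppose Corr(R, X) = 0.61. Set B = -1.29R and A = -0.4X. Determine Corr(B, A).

Linear rescalings preserve correlation up to sign; here the slopes -1.29 and -0.4 have the same sign, so Corr(B, A) = Corr(R, X) = 0.61.

Corr(B, A) = 0.61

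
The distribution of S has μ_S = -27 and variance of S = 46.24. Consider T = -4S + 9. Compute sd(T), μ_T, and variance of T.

T = -4S + 9 is linear with a = -4, b = 9.
sd(S) = √46.24 = 6.8.
sd(T) = |a|·sd(S) = |-4|·6.8 = 27.2.
μ_T = a·μ_S + b = (-4)·(-27) + 9 = 117.
variance of T = a²·variance of S = (-4)²·46.24 = 739.84 (the additive constant 9 does not affect variance).

sd(T) = 27.2, μ_T = 117, variance of T = 739.84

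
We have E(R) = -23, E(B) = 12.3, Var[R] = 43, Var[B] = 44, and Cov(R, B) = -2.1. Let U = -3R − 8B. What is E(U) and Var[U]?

E(U) = (-3)·E(R) + (-8)·E(B) = (-3)·(-23) + (-8)·12.3 = -29.4.
Var[U] = a²·Var[R] + b²·Var[B] + 2ab·Cov(R, B) with a = -3, b = -8.
= (-3)²·43 + (-8)²·44 + 2·(-3)·(-8)·(-2.1)
= 387 + 2816 + (-100.8) = 3102.2.

E(U) = -29.4, Var[U] = 3102.2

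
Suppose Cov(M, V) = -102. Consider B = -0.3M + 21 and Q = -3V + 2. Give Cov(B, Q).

Cov(B, Q) = a·c·Cov(M, V) = (-0.3)·(-3)·(-102) = -91.8. Additive constants drop out.

Cov(B, Q) = -91.8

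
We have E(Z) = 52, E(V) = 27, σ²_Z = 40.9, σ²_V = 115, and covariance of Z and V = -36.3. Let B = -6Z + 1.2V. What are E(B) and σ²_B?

E(B) = -279.6, σ²_B = 2160.72

E(B) = (-6)·E(Z) + 1.2·E(V) = (-6)·52 + 1.2·27 = -279.6.
σ²_B = a²·σ²_Z + b²·σ²_V + 2ab·covariance of Z and V with a = -6, b = 1.2.
= (-6)²·40.9 + 1.2²·115 + 2·(-6)·1.2·(-36.3)
= 1472.4 + 165.6 + 522.72 = 2160.72.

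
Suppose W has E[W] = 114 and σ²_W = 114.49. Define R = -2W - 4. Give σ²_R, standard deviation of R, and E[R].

R = -2W - 4 is linear with a = -2, b = -4.
σ²_R = a²·σ²_W = (-2)²·114.49 = 457.96 (the additive constant -4 does not affect variance).
standard deviation of W = √114.49 = 10.7.
standard deviation of R = |a|·standard deviation of W = |-2|·10.7 = 21.4.
E[R] = a·E[W] + b = (-2)·114 + (-4) = -232.

σ²_R = 457.96, standard deviation of R = 21.4, E[R] = -232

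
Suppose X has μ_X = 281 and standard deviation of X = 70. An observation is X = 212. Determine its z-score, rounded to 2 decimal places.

z = (X − μ_X) / standard deviation of X = (212 − 281) / 70 ≈ -0.99.

z = -0.99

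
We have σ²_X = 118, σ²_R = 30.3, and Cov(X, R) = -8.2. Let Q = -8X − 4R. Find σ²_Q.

σ²_Q = a²·σ²_X + b²·σ²_R + 2ab·Cov(X, R) with a = -8, b = -4.
= (-8)²·118 + (-4)²·30.3 + 2·(-8)·(-4)·(-8.2)
= 7552 + 484.8 + (-524.8) = 7512.

σ²_Q = 7512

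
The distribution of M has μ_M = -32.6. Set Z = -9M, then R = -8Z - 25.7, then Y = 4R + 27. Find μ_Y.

μ_Y = -9464.6

μ_Z = (-9)·(-32.6) = 293.4.
μ_R = (-8)·293.4 + (-25.7) = -2372.9.
μ_Y = 4·(-2372.9) + 27 = -9464.6.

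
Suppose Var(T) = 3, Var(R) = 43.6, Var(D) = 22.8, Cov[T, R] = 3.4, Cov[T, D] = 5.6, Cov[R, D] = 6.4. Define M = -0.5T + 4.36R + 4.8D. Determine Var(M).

Var(M) = a²·Var(T) + b²·Var(R) + c²·Var(D) + 2ab·Cov[T, R] + 2ac·Cov[T, D] + 2bc·Cov[R, D], with a = -0.5, b = 4.36, c = 4.8.
= 0.75 + 828.81856 + 525.312 + (-14.824) + (-26.88) + 267.8784
= 1581.05496.

Var(M) = 1581.05496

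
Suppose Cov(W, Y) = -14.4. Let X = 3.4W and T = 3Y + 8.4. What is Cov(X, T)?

Cov(X, T) = a·c·Cov(W, Y) = 3.4·3·(-14.4) = -146.88. Additive constants drop out.

Cov(X, T) = -146.88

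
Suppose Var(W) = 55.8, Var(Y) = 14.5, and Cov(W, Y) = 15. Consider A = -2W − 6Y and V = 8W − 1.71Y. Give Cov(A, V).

By bilinearity, Cov(A, V) = ac·Var(W) + bd·Var(Y) + (ad+bc)·Cov(W, Y), with a=-2, b=-6, c=8, d=-1.71.
ac·Var(W) = (-2)·8·55.8 = -892.8
bd·Var(Y) = (-6)·(-1.71)·14.5 = 148.77
(ad+bc)·Cov(W, Y) = (-44.58)·15 = -668.7
Cov(A, V) = -892.8 + 148.77 + (-668.7) = -1412.73.

Cov(A, V) = -1412.73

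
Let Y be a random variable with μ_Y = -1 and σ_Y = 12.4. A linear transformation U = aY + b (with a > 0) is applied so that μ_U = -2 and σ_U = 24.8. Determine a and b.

σ_U = a·σ_Y (a > 0), so a = 24.8/12.4 = 2.
μ_U = a·μ_Y + b, so b = -2 − 2·(-1) = 0.

a = 2, b = 0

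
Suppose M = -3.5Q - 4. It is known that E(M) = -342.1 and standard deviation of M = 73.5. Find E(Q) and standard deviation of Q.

From M = -3.5Q - 4: E(M) = a·E(Q) + b, so E(Q) = (E(M) − b)/a = (-342.1 − (-4))/(-3.5) = 96.6.
standard deviation of M = |a|·standard deviation of Q, so standard deviation of Q = 73.5/|-3.5| = 21.

E(Q) = 96.6, standard deviation of Q = 21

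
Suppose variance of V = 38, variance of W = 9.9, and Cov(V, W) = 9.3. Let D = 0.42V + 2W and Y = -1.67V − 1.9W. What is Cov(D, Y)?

Cov(D, Y) = -102.7566

By bilinearity, Cov(D, Y) = ac·variance of V + bd·variance of W + (ad+bc)·Cov(V, W), with a=0.42, b=2, c=-1.67, d=-1.9.
ac·variance of V = 0.42·(-1.67)·38 = -26.6532
bd·variance of W = 2·(-1.9)·9.9 = -37.62
(ad+bc)·Cov(V, W) = (-4.138)·9.3 = -38.4834
Cov(D, Y) = -26.6532 + (-37.62) + (-38.4834) = -102.7566.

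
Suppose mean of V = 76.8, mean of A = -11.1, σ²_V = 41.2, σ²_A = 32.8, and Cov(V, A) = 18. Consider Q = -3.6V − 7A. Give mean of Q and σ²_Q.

mean of Q = (-3.6)·mean of V + (-7)·mean of A = (-3.6)·76.8 + (-7)·(-11.1) = -198.78.
σ²_Q = a²·σ²_V + b²·σ²_A + 2ab·Cov(V, A) with a = -3.6, b = -7.
= (-3.6)²·41.2 + (-7)²·32.8 + 2·(-3.6)·(-7)·18
= 533.952 + 1607.2 + 907.2 = 3048.352.

mean of Q = -198.78, σ²_Q = 3048.352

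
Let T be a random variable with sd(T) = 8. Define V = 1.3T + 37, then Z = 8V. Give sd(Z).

sd(Z) = 83.2

sd(V) = |1.3|·8 = 10.4.
sd(Z) = |8|·10.4 = 83.2.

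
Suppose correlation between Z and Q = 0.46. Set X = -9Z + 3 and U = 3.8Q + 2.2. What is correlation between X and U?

Linear rescalings preserve |correlation|; the slopes -9 and 3.8 have opposite signs, so the correlation flips sign: correlation between X and U = −correlation between Z and Q = -0.46.

correlation between X and U = -0.46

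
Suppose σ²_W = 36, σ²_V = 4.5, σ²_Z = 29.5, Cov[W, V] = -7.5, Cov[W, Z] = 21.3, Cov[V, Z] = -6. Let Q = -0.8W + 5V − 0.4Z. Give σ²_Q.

σ²_Q = a²·σ²_W + b²·σ²_V + c²·σ²_Z + 2ab·Cov[W, V] + 2ac·Cov[W, Z] + 2bc·Cov[V, Z], with a = -0.8, b = 5, c = -0.4.
= 23.04 + 112.5 + 4.72 + 60 + 13.632 + 24
= 237.892.

σ²_Q = 237.892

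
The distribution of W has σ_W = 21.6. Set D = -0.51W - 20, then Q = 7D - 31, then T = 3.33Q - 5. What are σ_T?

σ_D = |-0.51|·21.6 = 11.016.
σ_Q = |7|·11.016 = 77.112.
σ_T = |3.33|·77.112 = 256.78296.

σ_T = 256.78296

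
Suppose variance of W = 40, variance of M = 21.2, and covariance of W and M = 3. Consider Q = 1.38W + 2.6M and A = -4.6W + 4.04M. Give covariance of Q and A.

covariance of Q and A = -50.3896

By bilinearity, covariance of Q and A = ac·variance of W + bd·variance of M + (ad+bc)·covariance of W and M, with a=1.38, b=2.6, c=-4.6, d=4.04.
ac·variance of W = 1.38·(-4.6)·40 = -253.92
bd·variance of M = 2.6·4.04·21.2 = 222.6848
(ad+bc)·covariance of W and M = (-6.3848)·3 = -19.1544
covariance of Q and A = -253.92 + 222.6848 + (-19.1544) = -50.3896.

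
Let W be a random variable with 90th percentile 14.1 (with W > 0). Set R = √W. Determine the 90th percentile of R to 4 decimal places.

90th percentile of R = 3.755

√W is increasing, so P_{90}(R) = g(P_{90}(W)) ≈ 3.755.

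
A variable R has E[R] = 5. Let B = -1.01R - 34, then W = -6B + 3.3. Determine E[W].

E[W] = 237.6

E[B] = (-1.01)·5 + (-34) = -39.05.
E[W] = (-6)·(-39.05) + 3.3 = 237.6.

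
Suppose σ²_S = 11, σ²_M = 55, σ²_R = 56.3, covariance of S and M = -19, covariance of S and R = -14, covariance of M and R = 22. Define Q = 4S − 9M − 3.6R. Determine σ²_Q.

σ²_Q = 8557.448

σ²_Q = a²·σ²_S + b²·σ²_M + c²·σ²_R + 2ab·covariance of S and M + 2ac·covariance of S and R + 2bc·covariance of M and R, with a = 4, b = -9, c = -3.6.
= 176 + 4455 + 729.648 + 1368 + 403.2 + 1425.6
= 8557.448.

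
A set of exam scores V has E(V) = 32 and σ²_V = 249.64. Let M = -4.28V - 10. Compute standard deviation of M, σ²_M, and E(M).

standard deviation of M = 67.624, σ²_M = 4573.005376, E(M) = -146.96

M = -4.28V - 10 is linear with a = -4.28, b = -10.
standard deviation of V = √249.64 = 15.8.
standard deviation of M = |a|·standard deviation of V = |-4.28|·15.8 = 67.624.
σ²_M = a²·σ²_V = (-4.28)²·249.64 = 4573.005376 (the additive constant -10 does not affect variance).
E(M) = a·E(V) + b = (-4.28)·32 + (-10) = -146.96.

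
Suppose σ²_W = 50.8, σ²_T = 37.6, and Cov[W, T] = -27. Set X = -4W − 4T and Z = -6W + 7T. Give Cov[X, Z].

Cov[X, Z] = 274.4

By bilinearity, Cov[X, Z] = ac·σ²_W + bd·σ²_T + (ad+bc)·Cov[W, T], with a=-4, b=-4, c=-6, d=7.
ac·σ²_W = (-4)·(-6)·50.8 = 1219.2
bd·σ²_T = (-4)·7·37.6 = -1052.8
(ad+bc)·Cov[W, T] = (-4)·(-27) = 108
Cov[X, Z] = 1219.2 + (-1052.8) + 108 = 274.4.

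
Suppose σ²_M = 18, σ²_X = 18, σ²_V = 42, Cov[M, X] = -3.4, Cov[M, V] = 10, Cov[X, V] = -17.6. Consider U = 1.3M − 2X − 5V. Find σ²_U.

σ²_U = a²·σ²_M + b²·σ²_X + c²·σ²_V + 2ab·Cov[M, X] + 2ac·Cov[M, V] + 2bc·Cov[X, V], with a = 1.3, b = -2, c = -5.
= 30.42 + 72 + 1050 + 17.68 + (-130) + (-352)
= 688.1.

σ²_U = 688.1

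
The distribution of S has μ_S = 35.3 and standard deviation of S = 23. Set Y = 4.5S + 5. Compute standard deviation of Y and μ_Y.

Y = 4.5S + 5 is linear with a = 4.5, b = 5.
standard deviation of Y = |a|·standard deviation of S = |4.5|·23 = 103.5.
μ_Y = a·μ_S + b = 4.5·35.3 + 5 = 163.85.

standard deviation of Y = 103.5, μ_Y = 163.85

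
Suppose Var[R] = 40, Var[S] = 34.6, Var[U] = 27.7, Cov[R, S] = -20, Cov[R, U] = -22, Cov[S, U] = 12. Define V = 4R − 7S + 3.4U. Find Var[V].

Var[V] = a²·Var[R] + b²·Var[S] + c²·Var[U] + 2ab·Cov[R, S] + 2ac·Cov[R, U] + 2bc·Cov[S, U], with a = 4, b = -7, c = 3.4.
= 640 + 1695.4 + 320.212 + 1120 + (-598.4) + (-571.2)
= 2606.012.

Var[V] = 2606.012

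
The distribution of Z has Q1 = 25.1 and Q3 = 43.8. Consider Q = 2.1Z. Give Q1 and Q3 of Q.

a = 2.1 > 0: Q1(Q) = a·Q1(Z)+b = 52.71, Q3(Q) = a·Q3(Z)+b = 91.98.

Q1(Q) = 52.71, Q3(Q) = 91.98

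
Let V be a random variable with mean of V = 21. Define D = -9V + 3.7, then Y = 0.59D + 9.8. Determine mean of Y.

mean of Y = -99.527

mean of D = (-9)·21 + 3.7 = -185.3.
mean of Y = 0.59·(-185.3) + 9.8 = -99.527.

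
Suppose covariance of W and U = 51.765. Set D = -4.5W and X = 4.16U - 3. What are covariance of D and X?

covariance of D and X = a·c·covariance of W and U = (-4.5)·4.16·51.765 = -969.0408. Additive constants drop out.

covariance of D and X = -969.0408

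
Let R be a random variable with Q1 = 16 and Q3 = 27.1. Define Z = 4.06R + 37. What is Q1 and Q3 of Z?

a = 4.06 > 0: Q1(Z) = a·Q1(R)+b = 101.96, Q3(Z) = a·Q3(R)+b = 147.026.

Q1(Z) = 101.96, Q3(Z) = 147.026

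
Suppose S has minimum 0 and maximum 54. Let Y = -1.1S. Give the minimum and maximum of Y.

a = -1.1 < 0, so order reverses: min(Y) = a·max(S)+b = (-1.1)·54 = -59.4; max(Y) = a·min(S)+b = (-1.1)·0 = 0.

min(Y) = -59.4, max(Y) = 0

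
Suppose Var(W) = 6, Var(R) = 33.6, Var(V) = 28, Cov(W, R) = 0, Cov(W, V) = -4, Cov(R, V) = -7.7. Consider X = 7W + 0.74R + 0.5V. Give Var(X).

Var(X) = a²·Var(W) + b²·Var(R) + c²·Var(V) + 2ab·Cov(W, R) + 2ac·Cov(W, V) + 2bc·Cov(R, V), with a = 7, b = 0.74, c = 0.5.
= 294 + 18.39936 + 7 + 0 + (-28) + (-5.698)
= 285.70136.

Var(X) = 285.70136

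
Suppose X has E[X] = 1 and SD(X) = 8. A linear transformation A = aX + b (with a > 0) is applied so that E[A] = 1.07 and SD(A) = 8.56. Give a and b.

SD(A) = a·SD(X) (a > 0), so a = 8.56/8 = 1.07.
E[A] = a·E[X] + b, so b = 1.07 − 1.07·1 = 0.

a = 1.07, b = 0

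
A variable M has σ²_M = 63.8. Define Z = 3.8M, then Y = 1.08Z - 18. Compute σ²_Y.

σ²_Y = 1074.5716608

σ²_Z = 3.8²·63.8 = 921.272.
σ²_Y = 1.08²·921.272 = 1074.5716608.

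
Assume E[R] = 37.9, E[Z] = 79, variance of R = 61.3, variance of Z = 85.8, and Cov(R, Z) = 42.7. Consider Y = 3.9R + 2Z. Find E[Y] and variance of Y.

E[Y] = 3.9·E[R] + 2·E[Z] = 3.9·37.9 + 2·79 = 305.81.
variance of Y = a²·variance of R + b²·variance of Z + 2ab·Cov(R, Z) with a = 3.9, b = 2.
= 3.9²·61.3 + 2²·85.8 + 2·3.9·2·42.7
= 932.373 + 343.2 + 666.12 = 1941.693.

E[Y] = 305.81, variance of Y = 1941.693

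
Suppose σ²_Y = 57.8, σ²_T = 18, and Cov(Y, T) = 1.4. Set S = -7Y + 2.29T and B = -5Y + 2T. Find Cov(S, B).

Cov(S, B) = 2069.81

By bilinearity, Cov(S, B) = ac·σ²_Y + bd·σ²_T + (ad+bc)·Cov(Y, T), with a=-7, b=2.29, c=-5, d=2.
ac·σ²_Y = (-7)·(-5)·57.8 = 2023
bd·σ²_T = 2.29·2·18 = 82.44
(ad+bc)·Cov(Y, T) = (-25.45)·1.4 = -35.63
Cov(S, B) = 2023 + 82.44 + (-35.63) = 2069.81.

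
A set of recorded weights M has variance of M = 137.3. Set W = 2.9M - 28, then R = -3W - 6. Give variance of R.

variance of W = 2.9²·137.3 = 1154.693.
variance of R = (-3)²·1154.693 = 10392.237.

variance of R = 10392.237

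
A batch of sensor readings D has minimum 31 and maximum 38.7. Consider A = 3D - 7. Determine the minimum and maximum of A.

min(A) = 86, max(A) = 109.1

a = 3 > 0, so min(A) = a·min(D)+b = 3·31 + (-7) = 86 and max(A) = 3·38.7 + (-7) = 109.1.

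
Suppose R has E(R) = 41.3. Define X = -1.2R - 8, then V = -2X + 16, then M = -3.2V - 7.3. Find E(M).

E(X) = (-1.2)·41.3 + (-8) = -57.56.
E(V) = (-2)·(-57.56) + 16 = 131.12.
E(M) = (-3.2)·131.12 + (-7.3) = -426.884.

E(M) = -426.884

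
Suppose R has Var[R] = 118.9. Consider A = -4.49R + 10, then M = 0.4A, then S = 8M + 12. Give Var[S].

Var[S] = 24545.6475136

Var[A] = (-4.49)²·118.9 = 2397.03589.
Var[M] = 0.4²·2397.03589 = 383.5257424.
Var[S] = 8²·383.5257424 = 24545.6475136.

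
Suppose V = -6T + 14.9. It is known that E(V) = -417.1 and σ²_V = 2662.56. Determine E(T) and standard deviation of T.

E(T) = 72, standard deviation of T = 8.6

From V = -6T + 14.9: E(V) = a·E(T) + b, so E(T) = (E(V) − b)/a = (-417.1 − 14.9)/(-6) = 72.
standard deviation of V = √2662.56 = 51.6.
standard deviation of V = |a|·standard deviation of T, so standard deviation of T = 51.6/|-6| = 8.6.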